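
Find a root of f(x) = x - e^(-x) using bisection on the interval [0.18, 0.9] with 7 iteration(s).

f(x) = x - e^(-x)
Initial interval: [0.18, 0.9]

Iteration 1:
  c_1 = (0.180000 + 0.900000)/2 = 0.540000
  f(c_1) = f(0.540000) = -0.042748
  f(a) × f(c) ≥ 0, new interval: [0.540000, 0.900000]
Iteration 2:
  c_2 = (0.540000 + 0.900000)/2 = 0.720000
  f(c_2) = f(0.720000) = 0.233248
  f(a) × f(c) < 0, new interval: [0.540000, 0.720000]
Iteration 3:
  c_3 = (0.540000 + 0.720000)/2 = 0.630000
  f(c_3) = f(0.630000) = 0.097408
  f(a) × f(c) < 0, new interval: [0.540000, 0.630000]
Iteration 4:
  c_4 = (0.540000 + 0.630000)/2 = 0.585000
  f(c_4) = f(0.585000) = 0.027894
  f(a) × f(c) < 0, new interval: [0.540000, 0.585000]
Iteration 5:
  c_5 = (0.540000 + 0.585000)/2 = 0.562500
  f(c_5) = f(0.562500) = -0.007283
  f(a) × f(c) ≥ 0, new interval: [0.562500, 0.585000]
Iteration 6:
  c_6 = (0.562500 + 0.585000)/2 = 0.573750
  f(c_6) = f(0.573750) = 0.010341
  f(a) × f(c) < 0, new interval: [0.562500, 0.573750]
Iteration 7:
  c_7 = (0.562500 + 0.573750)/2 = 0.568125
  f(c_7) = f(0.568125) = 0.001538
  f(a) × f(c) < 0, new interval: [0.562500, 0.568125]

After 7 iteration(s), the approximation is c_7 = 0.568125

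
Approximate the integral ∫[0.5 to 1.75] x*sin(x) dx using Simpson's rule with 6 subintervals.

f(x) = x*sin(x)
a = 0.5, b = 1.75, n = 6
h = (b - a)/n = 0.208333

Simpson's rule: (h/3)[f(x₀) + 4f(x₁) + 2f(x₂) + ... + f(xₙ)]

x_0 = 0.5000, f(x_0) = 0.239713, coefficient = 1
x_1 = 0.7083, f(x_1) = 0.460820, coefficient = 4
x_2 = 0.9167, f(x_2) = 0.727446, coefficient = 2
x_3 = 1.1250, f(x_3) = 1.015051, coefficient = 4
x_4 = 1.3333, f(x_4) = 1.295917, coefficient = 2
x_5 = 1.5417, f(x_5) = 1.541013, coefficient = 4
x_6 = 1.7500, f(x_6) = 1.721975, coefficient = 1

I ≈ (0.208333/3) × 18.075949 = 1.255274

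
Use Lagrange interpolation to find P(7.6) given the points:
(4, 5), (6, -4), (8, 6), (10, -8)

Lagrange interpolation formula:
P(x) = Σ yᵢ × Lᵢ(x)
where Lᵢ(x) = Π_{j≠i} (x - xⱼ)/(xᵢ - xⱼ)

L_0(7.6) = (7.6 - 6)/(4 - 6) × (7.6 - 8)/(4 - 8) × (7.6 - 10)/(4 - 10) = -0.032000
L_1(7.6) = (7.6 - 4)/(6 - 4) × (7.6 - 8)/(6 - 8) × (7.6 - 10)/(6 - 10) = 0.216000
L_2(7.6) = (7.6 - 4)/(8 - 4) × (7.6 - 6)/(8 - 6) × (7.6 - 10)/(8 - 10) = 0.864000
L_3(7.6) = (7.6 - 4)/(10 - 4) × (7.6 - 6)/(10 - 6) × (7.6 - 8)/(10 - 8) = -0.048000

P(7.6) = 5×L_0(7.6) + (-4)×L_1(7.6) + 6×L_2(7.6) + (-8)×L_3(7.6)
P(7.6) = 4.544000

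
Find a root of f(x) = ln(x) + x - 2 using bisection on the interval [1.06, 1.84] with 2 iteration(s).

f(x) = ln(x) + x - 2
Initial interval: [1.06, 1.84]

Iteration 1:
  c_1 = (1.060000 + 1.840000)/2 = 1.450000
  f(c_1) = f(1.450000) = -0.178436
  f(a) × f(c) ≥ 0, new interval: [1.450000, 1.840000]
Iteration 2:
  c_2 = (1.450000 + 1.840000)/2 = 1.645000
  f(c_2) = f(1.645000) = 0.142740
  f(a) × f(c) < 0, new interval: [1.450000, 1.645000]

After 2 iteration(s), the approximation is c_2 = 1.645000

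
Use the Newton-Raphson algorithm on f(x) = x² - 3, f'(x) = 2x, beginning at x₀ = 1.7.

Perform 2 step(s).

f(x) = x² - 3
f'(x) = 2x
x₀ = 1.7

Newton-Raphson formula: x_{n+1} = x_n - f(x_n)/f'(x_n)

Iteration 1:
  f(1.700000) = -0.110000
  f'(1.700000) = 3.400000
  x_1 = 1.700000 - (-0.110000)/3.400000 = 1.732353
Iteration 2:
  f(1.732353) = 0.001047
  f'(1.732353) = 3.464706
  x_2 = 1.732353 - 0.001047/3.464706 = 1.732051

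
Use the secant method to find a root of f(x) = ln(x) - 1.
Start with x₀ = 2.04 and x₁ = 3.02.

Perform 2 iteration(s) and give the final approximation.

f(x) = ln(x) - 1
x₀ = 2.04, x₁ = 3.02

Secant formula: x_{n+1} = x_n - f(x_n)(x_n - x_{n-1})/(f(x_n) - f(x_{n-1}))

Iteration 1:
  f(2.040000) = -0.287050
  f(3.020000) = 0.105257
  x_2 = 3.020000 - 0.105257×(3.020000 - 2.040000)/(0.105257 - (-0.287050))
       = 2.757064
Iteration 2:
  f(3.020000) = 0.105257
  f(2.757064) = 0.014166
  x_3 = 2.757064 - 0.014166×(2.757064 - 3.020000)/(0.014166 - 0.105257)
       = 2.716172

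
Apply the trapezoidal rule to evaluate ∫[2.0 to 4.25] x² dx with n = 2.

f(x) = x²
a = 2.0, b = 4.25, n = 2
h = (b - a)/n = 1.125000

Trapezoidal rule: (h/2)[f(x₀) + 2f(x₁) + 2f(x₂) + ... + f(xₙ)]

x_0 = 2.0000, f(x_0) = 4.000000, coefficient = 1
x_1 = 3.1250, f(x_1) = 9.765625, coefficient = 2
x_2 = 4.2500, f(x_2) = 18.062500, coefficient = 1

I ≈ (1.125000/2) × 41.593750 = 23.396484
Exact value: 22.921875
Error: 0.474609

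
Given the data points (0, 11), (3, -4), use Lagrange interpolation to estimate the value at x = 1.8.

Lagrange interpolation formula:
P(x) = Σ yᵢ × Lᵢ(x)
where Lᵢ(x) = Π_{j≠i} (x - xⱼ)/(xᵢ - xⱼ)

L_0(1.8) = (1.8 - 3)/(0 - 3) = 0.400000
L_1(1.8) = (1.8 - 0)/(3 - 0) = 0.600000

P(1.8) = 11×L_0(1.8) + (-4)×L_1(1.8)
P(1.8) = 2.000000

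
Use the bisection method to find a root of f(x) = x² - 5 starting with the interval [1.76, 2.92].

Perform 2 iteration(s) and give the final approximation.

f(x) = x² - 5
Initial interval: [1.76, 2.92]

Iteration 1:
  c_1 = (1.760000 + 2.920000)/2 = 2.340000
  f(c_1) = f(2.340000) = 0.475600
  f(a) × f(c) < 0, new interval: [1.760000, 2.340000]
Iteration 2:
  c_2 = (1.760000 + 2.340000)/2 = 2.050000
  f(c_2) = f(2.050000) = -0.797500
  f(a) × f(c) ≥ 0, new interval: [2.050000, 2.340000]

After 2 iteration(s), the approximation is c_2 = 2.050000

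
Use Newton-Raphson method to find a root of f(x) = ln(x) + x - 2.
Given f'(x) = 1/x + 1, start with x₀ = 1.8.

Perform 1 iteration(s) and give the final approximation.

f(x) = ln(x) + x - 2
f'(x) = 1/x + 1
x₀ = 1.8

Newton-Raphson formula: x_{n+1} = x_n - f(x_n)/f'(x_n)

Iteration 1:
  f(1.800000) = 0.387787
  f'(1.800000) = 1.555556
  x_1 = 1.800000 - 0.387787/1.555556 = 1.550709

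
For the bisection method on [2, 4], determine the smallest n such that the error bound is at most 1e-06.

We need (b-a)/2^n ≤ 1e-06
(4 - 2)/2^n ≤ 1e-06
2/2^n ≤ 1e-06
2^n ≥ 2000000
n ≥ log₂(2000000) = 20.93
n ≥ 21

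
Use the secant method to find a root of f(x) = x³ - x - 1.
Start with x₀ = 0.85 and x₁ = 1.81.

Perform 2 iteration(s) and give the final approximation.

f(x) = x³ - x - 1
x₀ = 0.85, x₁ = 1.81

Secant formula: x_{n+1} = x_n - f(x_n)(x_n - x_{n-1})/(f(x_n) - f(x_{n-1}))

Iteration 1:
  f(0.850000) = -1.235875
  f(1.810000) = 3.119741
  x_2 = 1.810000 - 3.119741×(1.810000 - 0.850000)/(3.119741 - (-1.235875))
       = 1.122393
Iteration 2:
  f(1.810000) = 3.119741
  f(1.122393) = -0.708440
  x_3 = 1.122393 - (-0.708440)×(1.122393 - 1.810000)/(-0.708440 - 3.119741)
       = 1.249641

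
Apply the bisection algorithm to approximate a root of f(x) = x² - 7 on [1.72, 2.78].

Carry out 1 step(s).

f(x) = x² - 7
Initial interval: [1.72, 2.78]

Iteration 1:
  c_1 = (1.720000 + 2.780000)/2 = 2.250000
  f(c_1) = f(2.250000) = -1.937500
  f(a) × f(c) ≥ 0, new interval: [2.250000, 2.780000]

After 1 iteration(s), the approximation is c_1 = 2.250000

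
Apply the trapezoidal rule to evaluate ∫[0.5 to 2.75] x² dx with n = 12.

f(x) = x²
a = 0.5, b = 2.75, n = 12
h = (b - a)/n = 0.187500

Trapezoidal rule: (h/2)[f(x₀) + 2f(x₁) + 2f(x₂) + ... + f(xₙ)]

x_0 = 0.5000, f(x_0) = 0.250000, coefficient = 1
x_1 = 0.6875, f(x_1) = 0.472656, coefficient = 2
x_2 = 0.8750, f(x_2) = 0.765625, coefficient = 2
x_3 = 1.0625, f(x_3) = 1.128906, coefficient = 2
x_4 = 1.2500, f(x_4) = 1.562500, coefficient = 2
x_5 = 1.4375, f(x_5) = 2.066406, coefficient = 2
x_6 = 1.6250, f(x_6) = 2.640625, coefficient = 2
x_7 = 1.8125, f(x_7) = 3.285156, coefficient = 2
x_8 = 2.0000, f(x_8) = 4.000000, coefficient = 2
x_9 = 2.1875, f(x_9) = 4.785156, coefficient = 2
x_10 = 2.3750, f(x_10) = 5.640625, coefficient = 2
x_11 = 2.5625, f(x_11) = 6.566406, coefficient = 2
x_12 = 2.7500, f(x_12) = 7.562500, coefficient = 1

I ≈ (0.187500/2) × 73.640625 = 6.903809
Exact value: 6.890625
Error: 0.013184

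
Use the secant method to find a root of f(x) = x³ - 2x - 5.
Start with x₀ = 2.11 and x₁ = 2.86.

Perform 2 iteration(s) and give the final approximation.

f(x) = x³ - 2x - 5
x₀ = 2.11, x₁ = 2.86

Secant formula: x_{n+1} = x_n - f(x_n)(x_n - x_{n-1})/(f(x_n) - f(x_{n-1}))

Iteration 1:
  f(2.110000) = 0.173931
  f(2.860000) = 12.673656
  x_2 = 2.860000 - 12.673656×(2.860000 - 2.110000)/(12.673656 - 0.173931)
       = 2.099564
Iteration 2:
  f(2.860000) = 12.673656
  f(2.099564) = 0.056104
  x_3 = 2.099564 - 0.056104×(2.099564 - 2.860000)/(0.056104 - 12.673656)
       = 2.096183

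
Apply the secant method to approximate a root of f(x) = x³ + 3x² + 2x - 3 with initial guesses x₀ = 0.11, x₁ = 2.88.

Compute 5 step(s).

f(x) = x³ + 3x² + 2x - 3
x₀ = 0.11, x₁ = 2.88

Secant formula: x_{n+1} = x_n - f(x_n)(x_n - x_{n-1})/(f(x_n) - f(x_{n-1}))

Iteration 1:
  f(0.110000) = -2.742369
  f(2.880000) = 51.531072
  x_2 = 2.880000 - 51.531072×(2.880000 - 0.110000)/(51.531072 - (-2.742369))
       = 0.249965
Iteration 2:
  f(2.880000) = 51.531072
  f(0.249965) = -2.297005
  x_3 = 0.249965 - (-2.297005)×(0.249965 - 2.880000)/(-2.297005 - 51.531072)
       = 0.362196
Iteration 3:
  f(0.249965) = -2.297005
  f(0.362196) = -1.834535
  x_4 = 0.362196 - (-1.834535)×(0.362196 - 0.249965)/(-1.834535 - (-2.297005))
       = 0.807397
Iteration 4:
  f(0.362196) = -1.834535
  f(0.807397) = 1.096800
  x_5 = 0.807397 - 1.096800×(0.807397 - 0.362196)/(1.096800 - (-1.834535))
       = 0.640819
Iteration 5:
  f(0.807397) = 1.096800
  f(0.640819) = -0.223263
  x_6 = 0.640819 - (-0.223263)×(0.640819 - 0.807397)/(-0.223263 - 1.096800)
       = 0.668993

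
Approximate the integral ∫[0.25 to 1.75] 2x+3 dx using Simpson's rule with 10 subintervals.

f(x) = 2x+3
a = 0.25, b = 1.75, n = 10
h = (b - a)/n = 0.150000

Simpson's rule: (h/3)[f(x₀) + 4f(x₁) + 2f(x₂) + ... + f(xₙ)]

x_0 = 0.2500, f(x_0) = 3.500000, coefficient = 1
x_1 = 0.4000, f(x_1) = 3.800000, coefficient = 4
x_2 = 0.5500, f(x_2) = 4.100000, coefficient = 2
x_3 = 0.7000, f(x_3) = 4.400000, coefficient = 4
x_4 = 0.8500, f(x_4) = 4.700000, coefficient = 2
x_5 = 1.0000, f(x_5) = 5.000000, coefficient = 4
x_6 = 1.1500, f(x_6) = 5.300000, coefficient = 2
x_7 = 1.3000, f(x_7) = 5.600000, coefficient = 4
x_8 = 1.4500, f(x_8) = 5.900000, coefficient = 2
x_9 = 1.6000, f(x_9) = 6.200000, coefficient = 4
x_10 = 1.7500, f(x_10) = 6.500000, coefficient = 1

I ≈ (0.150000/3) × 150.000000 = 7.500000
Exact value: 7.500000
Error: 0.000000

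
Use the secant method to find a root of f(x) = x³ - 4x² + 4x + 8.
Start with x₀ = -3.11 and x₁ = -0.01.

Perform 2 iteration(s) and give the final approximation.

f(x) = x³ - 4x² + 4x + 8
x₀ = -3.11, x₁ = -0.01

Secant formula: x_{n+1} = x_n - f(x_n)(x_n - x_{n-1})/(f(x_n) - f(x_{n-1}))

Iteration 1:
  f(-3.110000) = -73.208631
  f(-0.010000) = 7.959599
  x_2 = -0.010000 - 7.959599×(-0.010000 - (-3.110000))/(7.959599 - (-73.208631))
       = -0.313995
Iteration 2:
  f(-0.010000) = 7.959599
  f(-0.313995) = 6.318689
  x_3 = -0.313995 - 6.318689×(-0.313995 - (-0.010000))/(6.318689 - 7.959599)
       = -1.484597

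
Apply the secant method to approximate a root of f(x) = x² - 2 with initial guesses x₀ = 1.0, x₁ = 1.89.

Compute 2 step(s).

f(x) = x² - 2
x₀ = 1.0, x₁ = 1.89

Secant formula: x_{n+1} = x_n - f(x_n)(x_n - x_{n-1})/(f(x_n) - f(x_{n-1}))

Iteration 1:
  f(1.000000) = -1.000000
  f(1.890000) = 1.572100
  x_2 = 1.890000 - 1.572100×(1.890000 - 1.000000)/(1.572100 - (-1.000000))
       = 1.346021
Iteration 2:
  f(1.890000) = 1.572100
  f(1.346021) = -0.188228
  x_3 = 1.346021 - (-0.188228)×(1.346021 - 1.890000)/(-0.188228 - 1.572100)
       = 1.404187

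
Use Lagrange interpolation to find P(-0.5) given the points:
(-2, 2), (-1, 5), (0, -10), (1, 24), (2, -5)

Lagrange interpolation formula:
P(x) = Σ yᵢ × Lᵢ(x)
where Lᵢ(x) = Π_{j≠i} (x - xⱼ)/(xᵢ - xⱼ)

L_0(-0.5) = (-0.5 - (-1))/(-2 - (-1)) × (-0.5 - 0)/(-2 - 0) × (-0.5 - 1)/(-2 - 1) × (-0.5 - 2)/(-2 - 2) = -0.039062
L_1(-0.5) = (-0.5 - (-2))/(-1 - (-2)) × (-0.5 - 0)/(-1 - 0) × (-0.5 - 1)/(-1 - 1) × (-0.5 - 2)/(-1 - 2) = 0.468750
L_2(-0.5) = (-0.5 - (-2))/(0 - (-2)) × (-0.5 - (-1))/(0 - (-1)) × (-0.5 - 1)/(0 - 1) × (-0.5 - 2)/(0 - 2) = 0.703125
L_3(-0.5) = (-0.5 - (-2))/(1 - (-2)) × (-0.5 - (-1))/(1 - (-1)) × (-0.5 - 0)/(1 - 0) × (-0.5 - 2)/(1 - 2) = -0.156250
L_4(-0.5) = (-0.5 - (-2))/(2 - (-2)) × (-0.5 - (-1))/(2 - (-1)) × (-0.5 - 0)/(2 - 0) × (-0.5 - 1)/(2 - 1) = 0.023438

P(-0.5) = 2×L_0(-0.5) + 5×L_1(-0.5) + (-10)×L_2(-0.5) + 24×L_3(-0.5) + (-5)×L_4(-0.5)
P(-0.5) = -8.632812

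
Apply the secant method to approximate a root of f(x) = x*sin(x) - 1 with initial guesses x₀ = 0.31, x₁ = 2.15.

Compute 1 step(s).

f(x) = x*sin(x) - 1
x₀ = 0.31, x₁ = 2.15

Secant formula: x_{n+1} = x_n - f(x_n)(x_n - x_{n-1})/(f(x_n) - f(x_{n-1}))

Iteration 1:
  f(0.310000) = -0.905432
  f(2.150000) = 0.799332
  x_2 = 2.150000 - 0.799332×(2.150000 - 0.310000)/(0.799332 - (-0.905432))
       = 1.287258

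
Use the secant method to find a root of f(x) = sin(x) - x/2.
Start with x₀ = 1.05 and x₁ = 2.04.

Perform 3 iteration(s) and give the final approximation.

f(x) = sin(x) - x/2
x₀ = 1.05, x₁ = 2.04

Secant formula: x_{n+1} = x_n - f(x_n)(x_n - x_{n-1})/(f(x_n) - f(x_{n-1}))

Iteration 1:
  f(1.050000) = 0.342423
  f(2.040000) = -0.128071
  x_2 = 2.040000 - (-0.128071)×(2.040000 - 1.050000)/(-0.128071 - 0.342423)
       = 1.770516
Iteration 2:
  f(2.040000) = -0.128071
  f(1.770516) = 0.094864
  x_3 = 1.770516 - 0.094864×(1.770516 - 2.040000)/(0.094864 - (-0.128071))
       = 1.885188
Iteration 3:
  f(1.770516) = 0.094864
  f(1.885188) = 0.008391
  x_4 = 1.885188 - 0.008391×(1.885188 - 1.770516)/(0.008391 - 0.094864)
       = 1.896315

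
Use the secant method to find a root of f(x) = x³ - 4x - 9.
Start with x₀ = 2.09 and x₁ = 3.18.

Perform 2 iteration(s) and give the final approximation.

f(x) = x³ - 4x - 9
x₀ = 2.09, x₁ = 3.18

Secant formula: x_{n+1} = x_n - f(x_n)(x_n - x_{n-1})/(f(x_n) - f(x_{n-1}))

Iteration 1:
  f(2.090000) = -8.230671
  f(3.180000) = 10.437432
  x_2 = 3.180000 - 10.437432×(3.180000 - 2.090000)/(10.437432 - (-8.230671))
       = 2.570575
Iteration 2:
  f(3.180000) = 10.437432
  f(2.570575) = -2.296304
  x_3 = 2.570575 - (-2.296304)×(2.570575 - 3.180000)/(-2.296304 - 10.437432)
       = 2.680474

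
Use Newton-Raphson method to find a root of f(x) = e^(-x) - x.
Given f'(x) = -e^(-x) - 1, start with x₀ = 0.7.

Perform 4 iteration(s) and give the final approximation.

f(x) = e^(-x) - x
f'(x) = -e^(-x) - 1
x₀ = 0.7

Newton-Raphson formula: x_{n+1} = x_n - f(x_n)/f'(x_n)

Iteration 1:
  f(0.700000) = -0.203415
  f'(0.700000) = -1.496585
  x_1 = 0.700000 - (-0.203415)/(-1.496585) = 0.564081
Iteration 2:
  f(0.564081) = 0.004802
  f'(0.564081) = -1.568883
  x_2 = 0.564081 - 0.004802/(-1.568883) = 0.567142
Iteration 3:
  f(0.567142) = 0.000003
  f'(0.567142) = -1.567144
  x_3 = 0.567142 - 0.000003/(-1.567144) = 0.567143
Iteration 4:
  f(0.567143) = 0.000000
  f'(0.567143) = -1.567143
  x_4 = 0.567143 - 0.000000/(-1.567143) = 0.567143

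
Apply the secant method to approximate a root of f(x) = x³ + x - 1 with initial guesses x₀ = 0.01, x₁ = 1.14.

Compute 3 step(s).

f(x) = x³ + x - 1
x₀ = 0.01, x₁ = 1.14

Secant formula: x_{n+1} = x_n - f(x_n)(x_n - x_{n-1})/(f(x_n) - f(x_{n-1}))

Iteration 1:
  f(0.010000) = -0.989999
  f(1.140000) = 1.621544
  x_2 = 1.140000 - 1.621544×(1.140000 - 0.010000)/(1.621544 - (-0.989999))
       = 0.438367
Iteration 2:
  f(1.140000) = 1.621544
  f(0.438367) = -0.477394
  x_3 = 0.438367 - (-0.477394)×(0.438367 - 1.140000)/(-0.477394 - 1.621544)
       = 0.597950
Iteration 3:
  f(0.438367) = -0.477394
  f(0.597950) = -0.188256
  x_4 = 0.597950 - (-0.188256)×(0.597950 - 0.438367)/(-0.188256 - (-0.477394))
       = 0.701854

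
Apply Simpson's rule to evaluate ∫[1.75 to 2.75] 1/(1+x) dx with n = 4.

f(x) = 1/(1+x)
a = 1.75, b = 2.75, n = 4
h = (b - a)/n = 0.250000

Simpson's rule: (h/3)[f(x₀) + 4f(x₁) + 2f(x₂) + ... + f(xₙ)]

x_0 = 1.7500, f(x_0) = 0.363636, coefficient = 1
x_1 = 2.0000, f(x_1) = 0.333333, coefficient = 4
x_2 = 2.2500, f(x_2) = 0.307692, coefficient = 2
x_3 = 2.5000, f(x_3) = 0.285714, coefficient = 4
x_4 = 2.7500, f(x_4) = 0.266667, coefficient = 1

I ≈ (0.250000/3) × 3.721878 = 0.310157
Exact value: 0.310155
Error: 0.000002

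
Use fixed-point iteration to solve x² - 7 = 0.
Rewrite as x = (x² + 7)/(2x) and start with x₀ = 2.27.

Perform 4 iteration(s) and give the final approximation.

Equation: x² - 7 = 0
Fixed-point form: x = (x² + 7)/(2x)
x₀ = 2.27

x_1 = g(2.270000) = 2.676850
x_2 = g(2.676850) = 2.645932
x_3 = g(2.645932) = 2.645751
x_4 = g(2.645751) = 2.645751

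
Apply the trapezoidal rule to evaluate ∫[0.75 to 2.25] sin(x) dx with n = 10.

f(x) = sin(x)
a = 0.75, b = 2.25, n = 10
h = (b - a)/n = 0.150000

Trapezoidal rule: (h/2)[f(x₀) + 2f(x₁) + 2f(x₂) + ... + f(xₙ)]

x_0 = 0.7500, f(x_0) = 0.681639, coefficient = 1
x_1 = 0.9000, f(x_1) = 0.783327, coefficient = 2
x_2 = 1.0500, f(x_2) = 0.867423, coefficient = 2
x_3 = 1.2000, f(x_3) = 0.932039, coefficient = 2
x_4 = 1.3500, f(x_4) = 0.975723, coefficient = 2
x_5 = 1.5000, f(x_5) = 0.997495, coefficient = 2
x_6 = 1.6500, f(x_6) = 0.996865, coefficient = 2
x_7 = 1.8000, f(x_7) = 0.973848, coefficient = 2
x_8 = 1.9500, f(x_8) = 0.928960, coefficient = 2
x_9 = 2.1000, f(x_9) = 0.863209, coefficient = 2
x_10 = 2.2500, f(x_10) = 0.778073, coefficient = 1

I ≈ (0.150000/2) × 18.097491 = 1.357312
Exact value: 1.359862
Error: 0.002551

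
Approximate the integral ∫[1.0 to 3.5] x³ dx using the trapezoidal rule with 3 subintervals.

f(x) = x³
a = 1.0, b = 3.5, n = 3
h = (b - a)/n = 0.833333

Trapezoidal rule: (h/2)[f(x₀) + 2f(x₁) + 2f(x₂) + ... + f(xₙ)]

x_0 = 1.0000, f(x_0) = 1.000000, coefficient = 1
x_1 = 1.8333, f(x_1) = 6.162037, coefficient = 2
x_2 = 2.6667, f(x_2) = 18.962963, coefficient = 2
x_3 = 3.5000, f(x_3) = 42.875000, coefficient = 1

I ≈ (0.833333/2) × 94.125000 = 39.218750
Exact value: 37.265625
Error: 1.953125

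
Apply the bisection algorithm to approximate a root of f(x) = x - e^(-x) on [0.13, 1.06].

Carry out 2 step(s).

f(x) = x - e^(-x)
Initial interval: [0.13, 1.06]

Iteration 1:
  c_1 = (0.130000 + 1.060000)/2 = 0.595000
  f(c_1) = f(0.595000) = 0.043437
  f(a) × f(c) < 0, new interval: [0.130000, 0.595000]
Iteration 2:
  c_2 = (0.130000 + 0.595000)/2 = 0.362500
  f(c_2) = f(0.362500) = -0.333434
  f(a) × f(c) ≥ 0, new interval: [0.362500, 0.595000]

After 2 iteration(s), the approximation is c_2 = 0.362500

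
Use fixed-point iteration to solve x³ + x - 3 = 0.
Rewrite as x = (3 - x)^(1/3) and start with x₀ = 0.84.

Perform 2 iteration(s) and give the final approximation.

Equation: x³ + x - 3 = 0
Fixed-point form: x = (3 - x)^(1/3)
x₀ = 0.84

x_1 = g(0.840000) = 1.292661
x_2 = g(1.292661) = 1.195198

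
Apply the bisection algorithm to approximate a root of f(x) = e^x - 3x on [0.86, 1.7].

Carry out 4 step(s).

f(x) = e^x - 3x
Initial interval: [0.86, 1.7]

Iteration 1:
  c_1 = (0.860000 + 1.700000)/2 = 1.280000
  f(c_1) = f(1.280000) = -0.243360
  f(a) × f(c) ≥ 0, new interval: [1.280000, 1.700000]
Iteration 2:
  c_2 = (1.280000 + 1.700000)/2 = 1.490000
  f(c_2) = f(1.490000) = -0.032904
  f(a) × f(c) ≥ 0, new interval: [1.490000, 1.700000]
Iteration 3:
  c_3 = (1.490000 + 1.700000)/2 = 1.595000
  f(c_3) = f(1.595000) = 0.143329
  f(a) × f(c) < 0, new interval: [1.490000, 1.595000]
Iteration 4:
  c_4 = (1.490000 + 1.595000)/2 = 1.542500
  f(c_4) = f(1.542500) = 0.048766
  f(a) × f(c) < 0, new interval: [1.490000, 1.542500]

After 4 iteration(s), the approximation is c_4 = 1.542500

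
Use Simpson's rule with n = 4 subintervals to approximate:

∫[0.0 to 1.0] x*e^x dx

f(x) = x*e^x
a = 0.0, b = 1.0, n = 4
h = (b - a)/n = 0.250000

Simpson's rule: (h/3)[f(x₀) + 4f(x₁) + 2f(x₂) + ... + f(xₙ)]

x_0 = 0.0000, f(x_0) = 0.000000, coefficient = 1
x_1 = 0.2500, f(x_1) = 0.321006, coefficient = 4
x_2 = 0.5000, f(x_2) = 0.824361, coefficient = 2
x_3 = 0.7500, f(x_3) = 1.587750, coefficient = 4
x_4 = 1.0000, f(x_4) = 2.718282, coefficient = 1

I ≈ (0.250000/3) × 12.002029 = 1.000169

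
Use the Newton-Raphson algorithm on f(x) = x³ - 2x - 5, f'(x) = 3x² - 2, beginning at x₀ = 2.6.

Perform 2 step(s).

f(x) = x³ - 2x - 5
f'(x) = 3x² - 2
x₀ = 2.6

Newton-Raphson formula: x_{n+1} = x_n - f(x_n)/f'(x_n)

Iteration 1:
  f(2.600000) = 7.376000
  f'(2.600000) = 18.280000
  x_1 = 2.600000 - 7.376000/18.280000 = 2.196499
Iteration 2:
  f(2.196499) = 1.204247
  f'(2.196499) = 12.473822
  x_2 = 2.196499 - 1.204247/12.473822 = 2.099957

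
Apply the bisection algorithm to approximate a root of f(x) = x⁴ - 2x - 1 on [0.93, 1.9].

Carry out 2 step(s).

f(x) = x⁴ - 2x - 1
Initial interval: [0.93, 1.9]

Iteration 1:
  c_1 = (0.930000 + 1.900000)/2 = 1.415000
  f(c_1) = f(1.415000) = 0.178905
  f(a) × f(c) < 0, new interval: [0.930000, 1.415000]
Iteration 2:
  c_2 = (0.930000 + 1.415000)/2 = 1.172500
  f(c_2) = f(1.172500) = -1.455045
  f(a) × f(c) ≥ 0, new interval: [1.172500, 1.415000]

After 2 iteration(s), the approximation is c_2 = 1.172500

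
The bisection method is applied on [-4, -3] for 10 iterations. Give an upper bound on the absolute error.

Bisection error bound: |error| ≤ (b-a)/2^n
|error| ≤ (-3 - (-4))/2^10 = 1/2^10
|error| ≤ 0.0009765625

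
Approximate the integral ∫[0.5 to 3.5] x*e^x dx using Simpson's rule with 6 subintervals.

f(x) = x*e^x
a = 0.5, b = 3.5, n = 6
h = (b - a)/n = 0.500000

Simpson's rule: (h/3)[f(x₀) + 4f(x₁) + 2f(x₂) + ... + f(xₙ)]

x_0 = 0.5000, f(x_0) = 0.824361, coefficient = 1
x_1 = 1.0000, f(x_1) = 2.718282, coefficient = 4
x_2 = 1.5000, f(x_2) = 6.722534, coefficient = 2
x_3 = 2.0000, f(x_3) = 14.778112, coefficient = 4
x_4 = 2.5000, f(x_4) = 30.456235, coefficient = 2
x_5 = 3.0000, f(x_5) = 60.256611, coefficient = 4
x_6 = 3.5000, f(x_6) = 115.904082, coefficient = 1

I ≈ (0.500000/3) × 502.097999 = 83.683000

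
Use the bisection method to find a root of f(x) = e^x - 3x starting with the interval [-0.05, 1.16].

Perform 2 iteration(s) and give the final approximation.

f(x) = e^x - 3x
Initial interval: [-0.05, 1.16]

Iteration 1:
  c_1 = (-0.050000 + 1.160000)/2 = 0.555000
  f(c_1) = f(0.555000) = 0.076941
  f(a) × f(c) ≥ 0, new interval: [0.555000, 1.160000]
Iteration 2:
  c_2 = (0.555000 + 1.160000)/2 = 0.857500
  f(c_2) = f(0.857500) = -0.215240
  f(a) × f(c) < 0, new interval: [0.555000, 0.857500]

After 2 iteration(s), the approximation is c_2 = 0.857500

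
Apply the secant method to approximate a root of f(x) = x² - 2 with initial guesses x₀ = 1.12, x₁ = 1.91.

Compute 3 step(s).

f(x) = x² - 2
x₀ = 1.12, x₁ = 1.91

Secant formula: x_{n+1} = x_n - f(x_n)(x_n - x_{n-1})/(f(x_n) - f(x_{n-1}))

Iteration 1:
  f(1.120000) = -0.745600
  f(1.910000) = 1.648100
  x_2 = 1.910000 - 1.648100×(1.910000 - 1.120000)/(1.648100 - (-0.745600))
       = 1.366073
Iteration 2:
  f(1.910000) = 1.648100
  f(1.366073) = -0.133846
  x_3 = 1.366073 - (-0.133846)×(1.366073 - 1.910000)/(-0.133846 - 1.648100)
       = 1.406928
Iteration 3:
  f(1.366073) = -0.133846
  f(1.406928) = -0.020553
  x_4 = 1.406928 - (-0.020553)×(1.406928 - 1.366073)/(-0.020553 - (-0.133846))
       = 1.414340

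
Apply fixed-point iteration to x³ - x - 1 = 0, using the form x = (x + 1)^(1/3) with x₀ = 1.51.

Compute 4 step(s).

Equation: x³ - x - 1 = 0
Fixed-point form: x = (x + 1)^(1/3)
x₀ = 1.51

x_1 = g(1.510000) = 1.359016
x_2 = g(1.359016) = 1.331201
x_3 = g(1.331201) = 1.325948
x_4 = g(1.325948) = 1.324952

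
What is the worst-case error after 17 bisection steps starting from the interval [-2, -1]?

Bisection error bound: |error| ≤ (b-a)/2^n
|error| ≤ (-1 - (-2))/2^17 = 1/2^17
|error| ≤ 0.0000076294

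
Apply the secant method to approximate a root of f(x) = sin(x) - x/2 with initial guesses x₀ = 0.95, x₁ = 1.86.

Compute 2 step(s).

f(x) = sin(x) - x/2
x₀ = 0.95, x₁ = 1.86

Secant formula: x_{n+1} = x_n - f(x_n)(x_n - x_{n-1})/(f(x_n) - f(x_{n-1}))

Iteration 1:
  f(0.950000) = 0.338416
  f(1.860000) = 0.028471
  x_2 = 1.860000 - 0.028471×(1.860000 - 0.950000)/(0.028471 - 0.338416)
       = 1.943592
Iteration 2:
  f(1.860000) = 0.028471
  f(1.943592) = -0.040483
  x_3 = 1.943592 - (-0.040483)×(1.943592 - 1.860000)/(-0.040483 - 0.028471)
       = 1.894515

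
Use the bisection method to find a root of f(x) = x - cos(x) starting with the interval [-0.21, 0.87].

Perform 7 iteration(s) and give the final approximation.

f(x) = x - cos(x)
Initial interval: [-0.21, 0.87]

Iteration 1:
  c_1 = (-0.210000 + 0.870000)/2 = 0.330000
  f(c_1) = f(0.330000) = -0.616042
  f(a) × f(c) ≥ 0, new interval: [0.330000, 0.870000]
Iteration 2:
  c_2 = (0.330000 + 0.870000)/2 = 0.600000
  f(c_2) = f(0.600000) = -0.225336
  f(a) × f(c) ≥ 0, new interval: [0.600000, 0.870000]
Iteration 3:
  c_3 = (0.600000 + 0.870000)/2 = 0.735000
  f(c_3) = f(0.735000) = -0.006831
  f(a) × f(c) ≥ 0, new interval: [0.735000, 0.870000]
Iteration 4:
  c_4 = (0.735000 + 0.870000)/2 = 0.802500
  f(c_4) = f(0.802500) = 0.107589
  f(a) × f(c) < 0, new interval: [0.735000, 0.802500]
Iteration 5:
  c_5 = (0.735000 + 0.802500)/2 = 0.768750
  f(c_5) = f(0.768750) = 0.049970
  f(a) × f(c) < 0, new interval: [0.735000, 0.768750]
Iteration 6:
  c_6 = (0.735000 + 0.768750)/2 = 0.751875
  f(c_6) = f(0.751875) = 0.021465
  f(a) × f(c) < 0, new interval: [0.735000, 0.751875]
Iteration 7:
  c_7 = (0.735000 + 0.751875)/2 = 0.743437
  f(c_7) = f(0.743437) = 0.007291
  f(a) × f(c) < 0, new interval: [0.735000, 0.743437]

After 7 iteration(s), the approximation is c_7 = 0.743437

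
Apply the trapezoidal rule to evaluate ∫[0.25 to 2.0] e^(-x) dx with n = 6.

f(x) = e^(-x)
a = 0.25, b = 2.0, n = 6
h = (b - a)/n = 0.291667

Trapezoidal rule: (h/2)[f(x₀) + 2f(x₁) + 2f(x₂) + ... + f(xₙ)]

x_0 = 0.2500, f(x_0) = 0.778801, coefficient = 1
x_1 = 0.5417, f(x_1) = 0.581778, coefficient = 2
x_2 = 0.8333, f(x_2) = 0.434598, coefficient = 2
x_3 = 1.1250, f(x_3) = 0.324652, coefficient = 2
x_4 = 1.4167, f(x_4) = 0.242521, coefficient = 2
x_5 = 1.7083, f(x_5) = 0.181167, coefficient = 2
x_6 = 2.0000, f(x_6) = 0.135335, coefficient = 1

I ≈ (0.291667/2) × 4.443570 = 0.648021
Exact value: 0.643465
Error: 0.004555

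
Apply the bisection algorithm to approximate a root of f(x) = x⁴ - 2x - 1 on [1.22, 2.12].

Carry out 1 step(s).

f(x) = x⁴ - 2x - 1
Initial interval: [1.22, 2.12]

Iteration 1:
  c_1 = (1.220000 + 2.120000)/2 = 1.670000
  f(c_1) = f(1.670000) = 3.437963
  f(a) × f(c) < 0, new interval: [1.220000, 1.670000]

After 1 iteration(s), the approximation is c_1 = 1.670000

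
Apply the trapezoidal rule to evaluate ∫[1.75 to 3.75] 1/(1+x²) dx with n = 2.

f(x) = 1/(1+x²)
a = 1.75, b = 3.75, n = 2
h = (b - a)/n = 1.000000

Trapezoidal rule: (h/2)[f(x₀) + 2f(x₁) + 2f(x₂) + ... + f(xₙ)]

x_0 = 1.7500, f(x_0) = 0.246154, coefficient = 1
x_1 = 2.7500, f(x_1) = 0.116788, coefficient = 2
x_2 = 3.7500, f(x_2) = 0.066390, coefficient = 1

I ≈ (1.000000/2) × 0.546121 = 0.273060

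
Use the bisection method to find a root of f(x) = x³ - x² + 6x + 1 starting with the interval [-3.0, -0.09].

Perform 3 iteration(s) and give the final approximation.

f(x) = x³ - x² + 6x + 1
Initial interval: [-3.0, -0.09]

Iteration 1:
  c_1 = (-3.000000 + (-0.090000))/2 = -1.545000
  f(c_1) = f(-1.545000) = -14.344979
  f(a) × f(c) ≥ 0, new interval: [-1.545000, -0.090000]
Iteration 2:
  c_2 = (-1.545000 + (-0.090000))/2 = -0.817500
  f(c_2) = f(-0.817500) = -5.119647
  f(a) × f(c) ≥ 0, new interval: [-0.817500, -0.090000]
Iteration 3:
  c_3 = (-0.817500 + (-0.090000))/2 = -0.453750
  f(c_3) = f(-0.453750) = -2.021811
  f(a) × f(c) ≥ 0, new interval: [-0.453750, -0.090000]

After 3 iteration(s), the approximation is c_3 = -0.453750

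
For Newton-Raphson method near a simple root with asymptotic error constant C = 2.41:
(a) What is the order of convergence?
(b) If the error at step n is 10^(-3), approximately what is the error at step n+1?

(a) Newton-Raphson has quadratic (order 2) convergence near simple roots.
    This means |e_{n+1}| ≈ C|e_n|².

(b) With |e_n| = 10^(-3) and C = 2.41:
    |e_{n+1}| ≈ 2.41 × (10^(-3))² = 2.41 × 10^(-6)

(a) 2 (quadratic); (b) |e_{n+1}| ≈ 2.410e-06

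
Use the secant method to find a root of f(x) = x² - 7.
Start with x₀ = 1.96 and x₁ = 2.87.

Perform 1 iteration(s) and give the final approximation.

f(x) = x² - 7
x₀ = 1.96, x₁ = 2.87

Secant formula: x_{n+1} = x_n - f(x_n)(x_n - x_{n-1})/(f(x_n) - f(x_{n-1}))

Iteration 1:
  f(1.960000) = -3.158400
  f(2.870000) = 1.236900
  x_2 = 2.870000 - 1.236900×(2.870000 - 1.960000)/(1.236900 - (-3.158400))
       = 2.613913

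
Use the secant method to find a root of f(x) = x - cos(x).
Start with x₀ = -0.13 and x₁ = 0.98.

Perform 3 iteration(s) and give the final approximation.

f(x) = x - cos(x)
x₀ = -0.13, x₁ = 0.98

Secant formula: x_{n+1} = x_n - f(x_n)(x_n - x_{n-1})/(f(x_n) - f(x_{n-1}))

Iteration 1:
  f(-0.130000) = -1.121562
  f(0.980000) = 0.422977
  x_2 = 0.980000 - 0.422977×(0.980000 - (-0.130000))/(0.422977 - (-1.121562))
       = 0.676023
Iteration 2:
  f(0.980000) = 0.422977
  f(0.676023) = -0.104045
  x_3 = 0.676023 - (-0.104045)×(0.676023 - 0.980000)/(-0.104045 - 0.422977)
       = 0.736034
Iteration 3:
  f(0.676023) = -0.104045
  f(0.736034) = -0.005103
  x_4 = 0.736034 - (-0.005103)×(0.736034 - 0.676023)/(-0.005103 - (-0.104045))
       = 0.739129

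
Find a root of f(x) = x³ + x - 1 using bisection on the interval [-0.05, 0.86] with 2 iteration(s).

f(x) = x³ + x - 1
Initial interval: [-0.05, 0.86]

Iteration 1:
  c_1 = (-0.050000 + 0.860000)/2 = 0.405000
  f(c_1) = f(0.405000) = -0.528570
  f(a) × f(c) ≥ 0, new interval: [0.405000, 0.860000]
Iteration 2:
  c_2 = (0.405000 + 0.860000)/2 = 0.632500
  f(c_2) = f(0.632500) = -0.114464
  f(a) × f(c) ≥ 0, new interval: [0.632500, 0.860000]

After 2 iteration(s), the approximation is c_2 = 0.632500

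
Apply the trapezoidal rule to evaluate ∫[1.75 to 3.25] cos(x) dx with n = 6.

f(x) = cos(x)
a = 1.75, b = 3.25, n = 6
h = (b - a)/n = 0.250000

Trapezoidal rule: (h/2)[f(x₀) + 2f(x₁) + 2f(x₂) + ... + f(xₙ)]

x_0 = 1.7500, f(x_0) = -0.178246, coefficient = 1
x_1 = 2.0000, f(x_1) = -0.416147, coefficient = 2
x_2 = 2.2500, f(x_2) = -0.628174, coefficient = 2
x_3 = 2.5000, f(x_3) = -0.801144, coefficient = 2
x_4 = 2.7500, f(x_4) = -0.924302, coefficient = 2
x_5 = 3.0000, f(x_5) = -0.989992, coefficient = 2
x_6 = 3.2500, f(x_6) = -0.994130, coefficient = 1

I ≈ (0.250000/2) × -8.691894 = -1.086487
Exact value: -1.092181
Error: 0.005694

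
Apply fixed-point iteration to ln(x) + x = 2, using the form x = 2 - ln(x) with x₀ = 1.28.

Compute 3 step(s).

Equation: ln(x) + x = 2
Fixed-point form: x = 2 - ln(x)
x₀ = 1.28

x_1 = g(1.280000) = 1.753140
x_2 = g(1.753140) = 1.438592
x_3 = g(1.438592) = 1.636335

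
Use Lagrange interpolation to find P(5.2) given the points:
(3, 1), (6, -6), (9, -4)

Lagrange interpolation formula:
P(x) = Σ yᵢ × Lᵢ(x)
where Lᵢ(x) = Π_{j≠i} (x - xⱼ)/(xᵢ - xⱼ)

L_0(5.2) = (5.2 - 6)/(3 - 6) × (5.2 - 9)/(3 - 9) = 0.168889
L_1(5.2) = (5.2 - 3)/(6 - 3) × (5.2 - 9)/(6 - 9) = 0.928889
L_2(5.2) = (5.2 - 3)/(9 - 3) × (5.2 - 6)/(9 - 6) = -0.097778

P(5.2) = 1×L_0(5.2) + (-6)×L_1(5.2) + (-4)×L_2(5.2)
P(5.2) = -5.013333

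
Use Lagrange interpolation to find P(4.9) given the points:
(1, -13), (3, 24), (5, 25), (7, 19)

Lagrange interpolation formula:
P(x) = Σ yᵢ × Lᵢ(x)
where Lᵢ(x) = Π_{j≠i} (x - xⱼ)/(xᵢ - xⱼ)

L_0(4.9) = (4.9 - 3)/(1 - 3) × (4.9 - 5)/(1 - 5) × (4.9 - 7)/(1 - 7) = -0.008312
L_1(4.9) = (4.9 - 1)/(3 - 1) × (4.9 - 5)/(3 - 5) × (4.9 - 7)/(3 - 7) = 0.051187
L_2(4.9) = (4.9 - 1)/(5 - 1) × (4.9 - 3)/(5 - 3) × (4.9 - 7)/(5 - 7) = 0.972563
L_3(4.9) = (4.9 - 1)/(7 - 1) × (4.9 - 3)/(7 - 3) × (4.9 - 5)/(7 - 5) = -0.015437

P(4.9) = (-13)×L_0(4.9) + 24×L_1(4.9) + 25×L_2(4.9) + 19×L_3(4.9)
P(4.9) = 25.357312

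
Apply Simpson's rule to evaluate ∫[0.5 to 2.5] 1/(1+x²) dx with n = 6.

f(x) = 1/(1+x²)
a = 0.5, b = 2.5, n = 6
h = (b - a)/n = 0.333333

Simpson's rule: (h/3)[f(x₀) + 4f(x₁) + 2f(x₂) + ... + f(xₙ)]

x_0 = 0.5000, f(x_0) = 0.800000, coefficient = 1
x_1 = 0.8333, f(x_1) = 0.590164, coefficient = 4
x_2 = 1.1667, f(x_2) = 0.423529, coefficient = 2
x_3 = 1.5000, f(x_3) = 0.307692, coefficient = 4
x_4 = 1.8333, f(x_4) = 0.229299, coefficient = 2
x_5 = 2.1667, f(x_5) = 0.175610, coefficient = 4
x_6 = 2.5000, f(x_6) = 0.137931, coefficient = 1

I ≈ (0.333333/3) × 6.537453 = 0.726384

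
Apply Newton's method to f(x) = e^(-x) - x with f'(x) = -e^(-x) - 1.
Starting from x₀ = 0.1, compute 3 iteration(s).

f(x) = e^(-x) - x
f'(x) = -e^(-x) - 1
x₀ = 0.1

Newton-Raphson formula: x_{n+1} = x_n - f(x_n)/f'(x_n)

Iteration 1:
  f(0.100000) = 0.804837
  f'(0.100000) = -1.904837
  x_1 = 0.100000 - 0.804837/(-1.904837) = 0.522523
Iteration 2:
  f(0.522523) = 0.070500
  f'(0.522523) = -1.593023
  x_2 = 0.522523 - 0.070500/(-1.593023) = 0.566778
Iteration 3:
  f(0.566778) = 0.000572
  f'(0.566778) = -1.567350
  x_3 = 0.566778 - 0.000572/(-1.567350) = 0.567143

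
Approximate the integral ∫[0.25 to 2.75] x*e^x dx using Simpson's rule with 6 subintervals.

f(x) = x*e^x
a = 0.25, b = 2.75, n = 6
h = (b - a)/n = 0.416667

Simpson's rule: (h/3)[f(x₀) + 4f(x₁) + 2f(x₂) + ... + f(xₙ)]

x_0 = 0.2500, f(x_0) = 0.321006, coefficient = 1
x_1 = 0.6667, f(x_1) = 1.298489, coefficient = 4
x_2 = 1.0833, f(x_2) = 3.200721, coefficient = 2
x_3 = 1.5000, f(x_3) = 6.722534, coefficient = 4
x_4 = 1.9167, f(x_4) = 13.029998, coefficient = 2
x_5 = 2.3333, f(x_5) = 24.061937, coefficient = 4
x_6 = 2.7500, f(x_6) = 43.017238, coefficient = 1

I ≈ (0.416667/3) × 204.131519 = 28.351600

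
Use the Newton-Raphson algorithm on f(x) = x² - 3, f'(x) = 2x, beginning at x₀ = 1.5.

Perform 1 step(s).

f(x) = x² - 3
f'(x) = 2x
x₀ = 1.5

Newton-Raphson formula: x_{n+1} = x_n - f(x_n)/f'(x_n)

Iteration 1:
  f(1.500000) = -0.750000
  f'(1.500000) = 3.000000
  x_1 = 1.500000 - (-0.750000)/3.000000 = 1.750000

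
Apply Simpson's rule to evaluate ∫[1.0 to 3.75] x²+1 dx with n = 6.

f(x) = x²+1
a = 1.0, b = 3.75, n = 6
h = (b - a)/n = 0.458333

Simpson's rule: (h/3)[f(x₀) + 4f(x₁) + 2f(x₂) + ... + f(xₙ)]

x_0 = 1.0000, f(x_0) = 2.000000, coefficient = 1
x_1 = 1.4583, f(x_1) = 3.126736, coefficient = 4
x_2 = 1.9167, f(x_2) = 4.673611, coefficient = 2
x_3 = 2.3750, f(x_3) = 6.640625, coefficient = 4
x_4 = 2.8333, f(x_4) = 9.027778, coefficient = 2
x_5 = 3.2917, f(x_5) = 11.835069, coefficient = 4
x_6 = 3.7500, f(x_6) = 15.062500, coefficient = 1

I ≈ (0.458333/3) × 130.875000 = 19.994792
Exact value: 19.994792
Error: 0.000000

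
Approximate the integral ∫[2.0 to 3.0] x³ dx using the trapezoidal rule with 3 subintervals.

f(x) = x³
a = 2.0, b = 3.0, n = 3
h = (b - a)/n = 0.333333

Trapezoidal rule: (h/2)[f(x₀) + 2f(x₁) + 2f(x₂) + ... + f(xₙ)]

x_0 = 2.0000, f(x_0) = 8.000000, coefficient = 1
x_1 = 2.3333, f(x_1) = 12.703704, coefficient = 2
x_2 = 2.6667, f(x_2) = 18.962963, coefficient = 2
x_3 = 3.0000, f(x_3) = 27.000000, coefficient = 1

I ≈ (0.333333/2) × 98.333333 = 16.388889
Exact value: 16.250000
Error: 0.138889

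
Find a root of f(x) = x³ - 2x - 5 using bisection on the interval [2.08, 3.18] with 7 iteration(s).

f(x) = x³ - 2x - 5
Initial interval: [2.08, 3.18]

Iteration 1:
  c_1 = (2.080000 + 3.180000)/2 = 2.630000
  f(c_1) = f(2.630000) = 7.931447
  f(a) × f(c) < 0, new interval: [2.080000, 2.630000]
Iteration 2:
  c_2 = (2.080000 + 2.630000)/2 = 2.355000
  f(c_2) = f(2.355000) = 3.350889
  f(a) × f(c) < 0, new interval: [2.080000, 2.355000]
Iteration 3:
  c_3 = (2.080000 + 2.355000)/2 = 2.217500
  f(c_3) = f(2.217500) = 1.469127
  f(a) × f(c) < 0, new interval: [2.080000, 2.217500]
Iteration 4:
  c_4 = (2.080000 + 2.217500)/2 = 2.148750
  f(c_4) = f(2.148750) = 0.623551
  f(a) × f(c) < 0, new interval: [2.080000, 2.148750]
Iteration 5:
  c_5 = (2.080000 + 2.148750)/2 = 2.114375
  f(c_5) = f(2.114375) = 0.223736
  f(a) × f(c) < 0, new interval: [2.080000, 2.114375]
Iteration 6:
  c_6 = (2.080000 + 2.114375)/2 = 2.097187
  f(c_6) = f(2.097187) = 0.029465
  f(a) × f(c) < 0, new interval: [2.080000, 2.097187]
Iteration 7:
  c_7 = (2.080000 + 2.097187)/2 = 2.088594
  f(c_7) = f(2.088594) = -0.066274
  f(a) × f(c) ≥ 0, new interval: [2.088594, 2.097187]

After 7 iteration(s), the approximation is c_7 = 2.088594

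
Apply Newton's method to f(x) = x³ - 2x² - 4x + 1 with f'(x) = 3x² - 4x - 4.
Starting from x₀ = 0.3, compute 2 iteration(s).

f(x) = x³ - 2x² - 4x + 1
f'(x) = 3x² - 4x - 4
x₀ = 0.3

Newton-Raphson formula: x_{n+1} = x_n - f(x_n)/f'(x_n)

Iteration 1:
  f(0.300000) = -0.353000
  f'(0.300000) = -4.930000
  x_1 = 0.300000 - (-0.353000)/(-4.930000) = 0.228398
Iteration 2:
  f(0.228398) = -0.006007
  f'(0.228398) = -4.757094
  x_2 = 0.228398 - (-0.006007)/(-4.757094) = 0.227135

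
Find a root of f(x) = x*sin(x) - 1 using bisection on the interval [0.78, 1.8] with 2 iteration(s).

f(x) = x*sin(x) - 1
Initial interval: [0.78, 1.8]

Iteration 1:
  c_1 = (0.780000 + 1.800000)/2 = 1.290000
  f(c_1) = f(1.290000) = 0.239477
  f(a) × f(c) < 0, new interval: [0.780000, 1.290000]
Iteration 2:
  c_2 = (0.780000 + 1.290000)/2 = 1.035000
  f(c_2) = f(1.035000) = -0.110042
  f(a) × f(c) ≥ 0, new interval: [1.035000, 1.290000]

After 2 iteration(s), the approximation is c_2 = 1.035000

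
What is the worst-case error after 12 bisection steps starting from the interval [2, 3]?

Bisection error bound: |error| ≤ (b-a)/2^n
|error| ≤ (3 - 2)/2^12 = 1/2^12
|error| ≤ 0.0002441406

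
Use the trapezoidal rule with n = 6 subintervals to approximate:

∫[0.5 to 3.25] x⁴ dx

f(x) = x⁴
a = 0.5, b = 3.25, n = 6
h = (b - a)/n = 0.458333

Trapezoidal rule: (h/2)[f(x₀) + 2f(x₁) + 2f(x₂) + ... + f(xₙ)]

x_0 = 0.5000, f(x_0) = 0.062500, coefficient = 1
x_1 = 0.9583, f(x_1) = 0.843464, coefficient = 2
x_2 = 1.4167, f(x_2) = 4.027826, coefficient = 2
x_3 = 1.8750, f(x_3) = 12.359619, coefficient = 2
x_4 = 2.3333, f(x_4) = 29.641975, coefficient = 2
x_5 = 2.7917, f(x_5) = 60.737127, coefficient = 2
x_6 = 3.2500, f(x_6) = 111.566406, coefficient = 1

I ≈ (0.458333/2) × 326.848928 = 74.902879
Exact value: 72.511914
Error: 2.390965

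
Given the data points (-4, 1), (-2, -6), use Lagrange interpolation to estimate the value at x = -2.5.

Lagrange interpolation formula:
P(x) = Σ yᵢ × Lᵢ(x)
where Lᵢ(x) = Π_{j≠i} (x - xⱼ)/(xᵢ - xⱼ)

L_0(-2.5) = (-2.5 - (-2))/(-4 - (-2)) = 0.250000
L_1(-2.5) = (-2.5 - (-4))/(-2 - (-4)) = 0.750000

P(-2.5) = 1×L_0(-2.5) + (-6)×L_1(-2.5)
P(-2.5) = -4.250000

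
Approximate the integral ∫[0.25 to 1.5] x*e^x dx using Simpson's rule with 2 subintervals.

f(x) = x*e^x
a = 0.25, b = 1.5, n = 2
h = (b - a)/n = 0.625000

Simpson's rule: (h/3)[f(x₀) + 4f(x₁) + 2f(x₂) + ... + f(xₙ)]

x_0 = 0.2500, f(x_0) = 0.321006, coefficient = 1
x_1 = 0.8750, f(x_1) = 2.099016, coefficient = 4
x_2 = 1.5000, f(x_2) = 6.722534, coefficient = 1

I ≈ (0.625000/3) × 15.439603 = 3.216584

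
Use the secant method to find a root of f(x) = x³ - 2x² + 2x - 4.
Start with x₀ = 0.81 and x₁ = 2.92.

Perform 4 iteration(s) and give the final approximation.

f(x) = x³ - 2x² + 2x - 4
x₀ = 0.81, x₁ = 2.92

Secant formula: x_{n+1} = x_n - f(x_n)(x_n - x_{n-1})/(f(x_n) - f(x_{n-1}))

Iteration 1:
  f(0.810000) = -3.160759
  f(2.920000) = 9.684288
  x_2 = 2.920000 - 9.684288×(2.920000 - 0.810000)/(9.684288 - (-3.160759))
       = 1.329204
Iteration 2:
  f(2.920000) = 9.684288
  f(1.329204) = -2.526743
  x_3 = 1.329204 - (-2.526743)×(1.329204 - 2.920000)/(-2.526743 - 9.684288)
       = 1.658376
Iteration 3:
  f(1.329204) = -2.526743
  f(1.658376) = -1.622785
  x_4 = 1.658376 - (-1.622785)×(1.658376 - 1.329204)/(-1.622785 - (-2.526743))
       = 2.249306
Iteration 4:
  f(1.658376) = -1.622785
  f(2.249306) = 1.759945
  x_5 = 2.249306 - 1.759945×(2.249306 - 1.658376)/(1.759945 - (-1.622785))
       = 1.941861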